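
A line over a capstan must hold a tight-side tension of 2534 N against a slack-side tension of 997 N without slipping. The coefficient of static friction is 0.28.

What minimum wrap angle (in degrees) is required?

T₂/T₁ = e^{μβ} → β = ln(T₂/T₁)/μ.
β = ln(2534/997)/0.28 = 0.9328/0.28 = 3.331 rad.
In degrees: β = 3.331 × 180/π = 191°.

β_min ≈ 191°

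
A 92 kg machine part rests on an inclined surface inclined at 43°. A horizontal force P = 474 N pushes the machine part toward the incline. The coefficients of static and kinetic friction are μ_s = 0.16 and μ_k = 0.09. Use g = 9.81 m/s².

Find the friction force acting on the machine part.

Normal direction: N = m g cos θ + P sin θ = 983.3 N.
Along the incline, the net driving force (taking up-slope positive) is P cos θ − m g sin θ = 346.7 − 615.5 = -268.9 N, so equilibrium requires friction f = 268.9 N (up-slope).
The limit of static friction is μ_s N = 157.3 N.
The required 268.9 N exceeds the static limit, so the machine part slides down-slope and f = μ_k N = 0.09×983.3 = 88.5 N.

f ≈ 88.5 N (up the incline)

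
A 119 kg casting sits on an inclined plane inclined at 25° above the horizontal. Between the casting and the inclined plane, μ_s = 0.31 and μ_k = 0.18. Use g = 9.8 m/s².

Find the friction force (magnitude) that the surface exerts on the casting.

f ≈ 190 N (up the incline)

Perpendicular to the surface, N = m g cos θ = 119·9.8·cos 25° = 1057 N.
Along the slope the weight component is m g sin θ = 492.9 N; friction must supply exactly this, acting up-slope.
Maximum static friction available: μ_s N = 0.31 × 1057 = 327.7 N.
Since |492.9| > 327.7 N, static friction cannot hold it; the casting slides down the incline and kinetic friction applies: f = μ_k N = 0.18 × 1057 = 190 N.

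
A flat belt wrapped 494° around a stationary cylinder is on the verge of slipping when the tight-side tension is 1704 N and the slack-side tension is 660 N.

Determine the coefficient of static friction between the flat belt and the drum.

μ ≈ 0.11

T₂/T₁ = e^{μβ} → μ = ln(T₂/T₁)/β.
β = 494° = 8.622 rad.
μ = ln(1704/660)/8.622 = ln(2.582)/8.622 = 0.11.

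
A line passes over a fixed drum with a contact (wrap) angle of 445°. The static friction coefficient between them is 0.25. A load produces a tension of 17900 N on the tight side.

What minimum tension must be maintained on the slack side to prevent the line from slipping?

Capstan equation at impending slip: T_tight/T_slack = e^{μβ}.
β = 445° = 7.767 rad; e^{μβ} = e^{0.25×7.767} = 6.97.
T_slack = T_tight / e^{μβ} = 17900 / 6.97 = 2570 N.

T_min ≈ 2570 N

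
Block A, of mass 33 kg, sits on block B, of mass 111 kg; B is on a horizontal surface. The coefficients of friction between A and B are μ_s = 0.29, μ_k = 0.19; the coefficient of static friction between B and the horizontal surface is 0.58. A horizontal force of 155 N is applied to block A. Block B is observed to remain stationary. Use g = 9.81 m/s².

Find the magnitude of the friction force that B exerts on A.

f ≈ 61.5 N

Normal force at the A–B interface: N₁ = m_A g = 323.7 N.
Maximum static friction on A from B: μ_s N₁ = 0.29×323.7 = 93.88 N.
P = 155 N exceeds that limit, so A slips over B and the interface friction becomes kinetic: f₁ = μ_k N₁ = 0.19×323.7 = 61.5 N.
By Newton's third law B feels 61.5 N forward from A. With B stationary, the floor's static friction on B balances it: f₂ = 61.5 N (well within μ_s(m_A+m_B)g = 819.3 N).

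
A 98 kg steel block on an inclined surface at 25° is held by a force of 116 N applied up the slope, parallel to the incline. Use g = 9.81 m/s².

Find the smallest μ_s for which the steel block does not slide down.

μ_s,min ≈ 0.333

N = m g cos θ = 871.3 N.
Friction must make up the shortfall along the incline: f = m g sin θ − P = 406.3 − 116 = 290.3 N.
At the threshold f = μ_s N, so μ_s,min = 290.3/871.3 = 0.333.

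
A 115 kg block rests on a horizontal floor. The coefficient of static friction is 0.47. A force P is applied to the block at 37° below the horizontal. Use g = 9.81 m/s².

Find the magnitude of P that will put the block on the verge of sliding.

N = m g + P sin α (the push presses the block into the horizontal floor).
At impending slip, P cos α = μ_s N = μ_s (m g + P sin α).
Solving: P (cos α − μ_s sin α) = μ_s m g → P = 0.47×1130/(cos 37° − 0.47 sin 37°) = 530/0.5158 = 1030 N.

P ≈ 1030 N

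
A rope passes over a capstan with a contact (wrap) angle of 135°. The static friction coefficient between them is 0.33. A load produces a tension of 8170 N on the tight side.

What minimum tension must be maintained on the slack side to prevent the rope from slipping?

T_min ≈ 3750 N

Capstan equation at impending slip: T_tight/T_slack = e^{μβ}.
β = 135° = 2.356 rad; e^{μβ} = e^{0.33×2.356} = 2.176.
T_slack = T_tight / e^{μβ} = 8170 / 2.176 = 3750 N.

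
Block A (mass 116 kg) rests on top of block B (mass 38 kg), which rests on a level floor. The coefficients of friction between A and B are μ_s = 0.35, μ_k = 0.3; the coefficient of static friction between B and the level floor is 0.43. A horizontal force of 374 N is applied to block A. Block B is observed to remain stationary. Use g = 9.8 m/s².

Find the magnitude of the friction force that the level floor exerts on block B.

The normal force B exerts on A is simply A's weight, N₁ = 1137 N.
So the A–B interface can sustain at most μ_s N₁ = 397.9 N of static friction.
Since P = 374 N ≤ 397.9 N, A does not slip on B; friction on A equals P = 374 N.
B experiences an equal 374 N forward from A (third law). B is in equilibrium, so the floor supplies f₂ = 374 N of static friction (limit μ_s(m_A+m_B)g = 649 N, not exceeded).

f ≈ 374 N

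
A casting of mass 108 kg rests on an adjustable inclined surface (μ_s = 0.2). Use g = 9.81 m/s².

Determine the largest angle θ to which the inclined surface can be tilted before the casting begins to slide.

At the slip threshold, m g sin θ = μ_s · m g cos θ, so tan θ = μ_s.
θ_max = arctan(0.2) = 11.3°.

θ_max ≈ 11.3°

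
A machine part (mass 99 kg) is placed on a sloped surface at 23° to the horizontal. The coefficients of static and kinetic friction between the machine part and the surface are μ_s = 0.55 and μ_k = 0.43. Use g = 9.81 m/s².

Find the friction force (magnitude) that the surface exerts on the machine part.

Normal force: N = m g cos θ = 99 × 9.81 × cos 23° = 894 N.
For equilibrium along the incline, friction must balance the weight component: f = m g sin θ = 379.5 N up the slope.
Maximum static friction available: μ_s N = 0.55 × 894 = 491.7 N.
Since |379.5| ≤ 491.7 N, the machine part remains in static equilibrium and friction takes exactly the required value.

f ≈ 379 N (up the incline)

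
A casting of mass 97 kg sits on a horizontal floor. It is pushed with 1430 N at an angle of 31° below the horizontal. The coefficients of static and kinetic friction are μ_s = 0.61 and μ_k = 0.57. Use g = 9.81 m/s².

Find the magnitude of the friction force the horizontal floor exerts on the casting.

Vertical equilibrium gives N = m g + P sin α = 1688 N.
For equilibrium, f = P cos α = 1430×cos 31° = 1226 N.
μ_s N = 0.61 × 1688 = 1030 N.
1226 > 1030 N → the casting slides; f = μ_k N = 0.57×1688 = 962 N.

f ≈ 962 N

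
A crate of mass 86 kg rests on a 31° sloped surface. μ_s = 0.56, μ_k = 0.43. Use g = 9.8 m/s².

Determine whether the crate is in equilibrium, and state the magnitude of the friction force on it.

N = m g cos θ = 722 N.
Down-slope weight component: m g sin θ = 434 N.
μ_s N = 405 N.
434 > 405 N, so it slides; kinetic friction f = μ_k N = 0.43×722 = 311 N.

f ≈ 311 N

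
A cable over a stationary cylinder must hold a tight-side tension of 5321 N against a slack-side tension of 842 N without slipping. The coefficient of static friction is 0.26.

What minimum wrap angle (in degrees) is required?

T₂/T₁ = e^{μβ} → β = ln(T₂/T₁)/μ.
β = ln(5321/842)/0.26 = 1.844/0.26 = 7.091 rad.
In degrees: β = 7.091 × 180/π = 406°.

β_min ≈ 406°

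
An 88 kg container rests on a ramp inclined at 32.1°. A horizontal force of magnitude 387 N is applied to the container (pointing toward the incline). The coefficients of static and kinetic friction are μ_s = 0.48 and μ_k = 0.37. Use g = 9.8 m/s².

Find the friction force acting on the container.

f ≈ 130 N (up the incline)

Resolve perpendicular to the incline: N = m g cos θ + P sin θ = 88×9.8×cos 32.1° + 387×sin 32.1° = 936.2 N.
Along the incline, the net driving force (taking up-slope positive) is P cos θ − m g sin θ = 327.8 − 458.3 = -130.4 N, so equilibrium requires friction f = 130.4 N (up-slope).
Maximum static friction: μ_s N = 0.48 × 936.2 = 449.4 N.
Since 130.4 N is within the 449.4 N limit, the container stays put and friction is exactly 130 N.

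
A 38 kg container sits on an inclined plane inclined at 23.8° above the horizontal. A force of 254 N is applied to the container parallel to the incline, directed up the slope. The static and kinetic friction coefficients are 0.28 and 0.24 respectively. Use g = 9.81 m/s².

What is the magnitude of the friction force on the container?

f ≈ 81.9 N (down the incline)

The normal reaction is N = m g cos θ = 341.1 N.
Parallel to the incline, ΣF = 0 gives f = m g sin θ − P = 150.4 − 254 = -103.6 N (up-slope positive).
Static friction can supply at most μ_s N = 95.5 N.
|-103.6| exceeds 95.5 N, so the container slips up-slope; friction is kinetic, f = μ_k N = 0.24×341.1 = 81.9 N.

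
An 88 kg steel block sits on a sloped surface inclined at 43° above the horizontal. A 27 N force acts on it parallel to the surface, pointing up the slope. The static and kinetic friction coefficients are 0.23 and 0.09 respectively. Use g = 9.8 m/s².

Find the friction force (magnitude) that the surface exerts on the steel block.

f ≈ 56.8 N (up the incline)

The normal reaction is N = m g cos θ = 630.7 N.
Parallel to the incline, ΣF = 0 gives f = m g sin θ − P = 588.2 − 27 = 561.2 N (up-slope positive).
Maximum static friction available: μ_s N = 0.23 × 630.7 = 145.1 N.
Since |561.2| > 145.1 N, static friction cannot hold it; the steel block slides down the incline and kinetic friction applies: f = μ_k N = 0.09 × 630.7 = 56.8 N.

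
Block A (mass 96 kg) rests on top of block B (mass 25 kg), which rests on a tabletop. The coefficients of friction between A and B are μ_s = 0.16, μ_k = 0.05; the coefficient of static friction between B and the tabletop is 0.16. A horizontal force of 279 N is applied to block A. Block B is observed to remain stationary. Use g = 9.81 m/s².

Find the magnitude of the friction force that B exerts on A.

The normal force B exerts on A is simply A's weight, N₁ = 941.8 N.
So the A–B interface can sustain at most μ_s N₁ = 150.7 N of static friction.
P = 279 N exceeds that limit, so A slips over B and the interface friction becomes kinetic: f₁ = μ_k N₁ = 0.05×941.8 = 47.1 N.
By Newton's third law B feels 47.1 N forward from A. With B stationary, the floor's static friction on B balances it: f₂ = 47.1 N (well within μ_s(m_A+m_B)g = 189.9 N).

f ≈ 47.1 N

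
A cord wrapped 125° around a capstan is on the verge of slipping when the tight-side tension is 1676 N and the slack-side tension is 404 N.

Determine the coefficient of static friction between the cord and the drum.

T₂/T₁ = e^{μβ} → μ = ln(T₂/T₁)/β.
β = 125° = 2.182 rad.
μ = ln(1676/404)/2.182 = ln(4.149)/2.182 = 0.652.

μ ≈ 0.652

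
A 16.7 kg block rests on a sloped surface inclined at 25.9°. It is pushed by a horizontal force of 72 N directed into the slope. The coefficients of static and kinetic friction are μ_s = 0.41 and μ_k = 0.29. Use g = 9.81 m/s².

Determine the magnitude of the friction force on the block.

Resolve perpendicular to the incline: N = m g cos θ + P sin θ = 16.7×9.81×cos 25.9° + 72×sin 25.9° = 178.8 N.
Along the incline, the net driving force (taking up-slope positive) is P cos θ − m g sin θ = 64.77 − 71.56 = -6.792 N, so equilibrium requires friction f = 6.792 N (up-slope).
Maximum static friction: μ_s N = 0.41 × 178.8 = 73.32 N.
|f_req| = 6.792 ≤ 73.32 N → the block is in equilibrium; friction equals the required value.

f ≈ 6.79 N (up the incline)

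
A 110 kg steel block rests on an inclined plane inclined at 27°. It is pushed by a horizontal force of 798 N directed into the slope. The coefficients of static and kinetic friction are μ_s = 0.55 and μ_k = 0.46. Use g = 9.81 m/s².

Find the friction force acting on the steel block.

f ≈ 221 N (down the incline)

Resolve perpendicular to the incline: N = m g cos θ + P sin θ = 110×9.81×cos 27° + 798×sin 27° = 1324 N.
Along the incline, the net driving force (taking up-slope positive) is P cos θ − m g sin θ = 711 − 489.9 = 221.1 N, so equilibrium requires friction f = -221.1 N (down-slope).
Maximum static friction: μ_s N = 0.55 × 1324 = 728.1 N.
|f_req| = 221.1 ≤ 728.1 N → the steel block is in equilibrium; friction equals the required value.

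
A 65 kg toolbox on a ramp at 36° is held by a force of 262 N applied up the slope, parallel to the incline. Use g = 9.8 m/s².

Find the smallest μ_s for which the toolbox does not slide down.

μ_s,min ≈ 0.218

N = m g cos θ = 515.3 N.
Friction must make up the shortfall along the incline: f = m g sin θ − P = 374.4 − 262 = 112.4 N.
At the threshold f = μ_s N, so μ_s,min = 112.4/515.3 = 0.218.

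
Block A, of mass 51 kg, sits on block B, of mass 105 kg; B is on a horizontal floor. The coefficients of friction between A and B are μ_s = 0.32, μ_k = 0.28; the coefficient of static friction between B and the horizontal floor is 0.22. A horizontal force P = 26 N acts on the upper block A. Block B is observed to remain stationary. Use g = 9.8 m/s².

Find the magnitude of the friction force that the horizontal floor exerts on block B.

f ≈ 26 N

Between the blocks, N₁ = m_A g = 499.8 N.
So the A–B interface can sustain at most μ_s N₁ = 159.9 N of static friction.
Since P = 26 N ≤ 159.9 N, A does not slip on B; friction on A equals P = 26 N.
B experiences an equal 26 N forward from A (third law). B is in equilibrium, so the floor supplies f₂ = 26 N of static friction (limit μ_s(m_A+m_B)g = 336.3 N, not exceeded).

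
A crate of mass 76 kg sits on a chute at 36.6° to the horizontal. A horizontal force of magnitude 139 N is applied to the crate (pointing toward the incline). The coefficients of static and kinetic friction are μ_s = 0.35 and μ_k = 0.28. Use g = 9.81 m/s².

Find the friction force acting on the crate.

f ≈ 191 N (up the incline)

Resolve perpendicular to the incline: N = m g cos θ + P sin θ = 76×9.81×cos 36.6° + 139×sin 36.6° = 681.4 N.
Parallel to the incline: P cos θ − m g sin θ = 111.6 − 444.5 = -332.9 N; the friction needed to balance this is 332.9 N acting up the slope.
Maximum static friction: μ_s N = 0.35 × 681.4 = 238.5 N.
|f_req| = 332.9 > 238.5 N → the crate slides down the incline; f = μ_k N = 0.28 × 681.4 = 191 N.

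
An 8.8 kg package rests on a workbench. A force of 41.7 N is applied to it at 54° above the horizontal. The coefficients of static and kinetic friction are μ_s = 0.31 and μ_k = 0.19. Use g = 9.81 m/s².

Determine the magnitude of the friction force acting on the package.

f ≈ 9.99 N

The vertical component of P reduces the normal force: N = m g − P sin α = 86.33 − 33.74 = 52.59 N.
For equilibrium, f = P cos α = 41.7×cos 54° = 24.51 N.
μ_s N = 0.31 × 52.59 = 16.3 N.
The required friction exceeds μ_s N, so the package moves and f = μ_k N = 9.99 N.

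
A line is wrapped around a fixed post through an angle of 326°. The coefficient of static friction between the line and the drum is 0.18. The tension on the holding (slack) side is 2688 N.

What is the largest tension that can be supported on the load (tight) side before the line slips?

T_max ≈ 7490 N

At impending slip the capstan equation gives T₂/T₁ = e^{μβ} with β in radians.
β = 326° × π/180 = 5.69 rad.
e^{μβ} = e^{0.18×5.69} = 2.785.
T₂ = T₁ · e^{μβ} = 2688 × 2.785 = 7490 N.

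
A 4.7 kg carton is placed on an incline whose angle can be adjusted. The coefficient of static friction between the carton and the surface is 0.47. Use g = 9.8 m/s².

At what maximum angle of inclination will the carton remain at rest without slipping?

θ_max ≈ 25.2°

At the slip threshold, m g sin θ = μ_s · m g cos θ, so tan θ = μ_s.
θ_max = arctan(0.47) = 25.2°.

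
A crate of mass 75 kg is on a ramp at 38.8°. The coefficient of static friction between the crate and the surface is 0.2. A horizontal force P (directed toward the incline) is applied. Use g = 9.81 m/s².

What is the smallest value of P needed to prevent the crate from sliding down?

P_min ≈ 383 N

The crate tends to slide down (tan θ > μ_s), so at the point of impending slip friction acts up-slope at its limit: f = μ_s N.
Perpendicular to the incline: N = m g cos θ + P sin θ.
Along the incline: P cos θ + μ_s N = m g sin θ, i.e. P cos θ + μ_s (m g cos θ + P sin θ) = m g sin θ.
Solving, P (cos θ + μ_s sin θ) = m g (sin θ − μ_s cos θ), so P = 736×0.4707/0.9047 = 383 N.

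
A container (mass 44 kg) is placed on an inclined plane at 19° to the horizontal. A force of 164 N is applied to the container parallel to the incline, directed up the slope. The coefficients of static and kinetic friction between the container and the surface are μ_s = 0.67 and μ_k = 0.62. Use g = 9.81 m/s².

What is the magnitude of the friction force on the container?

Normal force: N = m g cos θ = 44 × 9.81 × cos 19° = 408.1 N.
The friction needed for equilibrium is m g sin θ − P = 140.5 − 164 = -23.47 N, measured positive up-slope.
Static friction can supply at most μ_s N = 273.4 N.
Since |-23.47| ≤ 273.4 N, no slip — friction simply equals what equilibrium demands.

f ≈ 23.5 N (down the incline)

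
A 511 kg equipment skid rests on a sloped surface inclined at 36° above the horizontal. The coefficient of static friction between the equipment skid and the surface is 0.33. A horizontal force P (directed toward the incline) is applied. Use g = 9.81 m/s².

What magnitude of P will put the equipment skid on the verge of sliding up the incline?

P ≈ 6970 N

At impending motion up the slope, friction acts down-slope at its limit: f = μ_s N.
Perpendicular to the incline: N = m g cos θ + P sin θ.
Along the incline: P cos θ = m g sin θ + μ_s N = m g sin θ + μ_s (m g cos θ + P sin θ).
Solving, P (cos θ − μ_s sin θ) = m g (sin θ + μ_s cos θ), so P = 511×9.81×(sin 36° + 0.33 cos 36°)/(cos 36° − 0.33 sin 36°) = 5010×0.8548/0.615 = 6970 N.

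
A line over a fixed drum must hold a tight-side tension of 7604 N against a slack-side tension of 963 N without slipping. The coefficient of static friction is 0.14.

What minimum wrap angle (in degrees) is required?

β_min ≈ 846°

T₂/T₁ = e^{μβ} → β = ln(T₂/T₁)/μ.
β = ln(7604/963)/0.14 = 2.066/0.14 = 14.76 rad.
In degrees: β = 14.76 × 180/π = 846°.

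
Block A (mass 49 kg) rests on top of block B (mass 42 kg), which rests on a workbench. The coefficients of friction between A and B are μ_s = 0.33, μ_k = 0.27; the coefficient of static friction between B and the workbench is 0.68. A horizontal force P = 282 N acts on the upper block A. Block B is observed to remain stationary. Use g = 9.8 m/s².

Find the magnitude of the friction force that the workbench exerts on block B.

The normal force B exerts on A is simply A's weight, N₁ = 480.2 N.
Maximum static friction on A from B: μ_s N₁ = 0.33×480.2 = 158.5 N.
Since P = 282 N > 158.5 N, A slides on B; the A–B friction is kinetic: f₁ = μ_k N₁ = 0.27×480.2 = 130 N.
By Newton's third law B feels 130 N forward from A. With B stationary, the floor's static friction on B balances it: f₂ = 130 N (well within μ_s(m_A+m_B)g = 606.4 N).

f ≈ 130 N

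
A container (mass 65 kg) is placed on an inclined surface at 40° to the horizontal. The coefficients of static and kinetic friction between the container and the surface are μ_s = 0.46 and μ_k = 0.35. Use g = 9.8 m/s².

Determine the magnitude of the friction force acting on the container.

f ≈ 171 N (up the incline)

The normal reaction is N = m g cos θ = 488 N.
For equilibrium along the incline, friction must balance the weight component: f = m g sin θ = 409.5 N up the slope.
Maximum static friction available: μ_s N = 0.46 × 488 = 224.5 N.
|409.5| exceeds 224.5 N, so the container slips down-slope; friction is kinetic, f = μ_k N = 0.35×488 = 171 N.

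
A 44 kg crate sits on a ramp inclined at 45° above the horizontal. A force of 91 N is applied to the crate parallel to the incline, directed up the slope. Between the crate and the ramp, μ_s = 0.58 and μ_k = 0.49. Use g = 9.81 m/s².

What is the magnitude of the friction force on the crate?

The normal reaction is N = m g cos θ = 305.2 N.
For equilibrium along the incline the friction force must supply f = m g sin θ − P = 305.2 − 91 = 214.2 N (positive meaning up-slope).
Static friction can supply at most μ_s N = 177 N.
|214.2| exceeds 177 N, so the crate slips down-slope; friction is kinetic, f = μ_k N = 0.49×305.2 = 150 N.

f ≈ 150 N (up the incline)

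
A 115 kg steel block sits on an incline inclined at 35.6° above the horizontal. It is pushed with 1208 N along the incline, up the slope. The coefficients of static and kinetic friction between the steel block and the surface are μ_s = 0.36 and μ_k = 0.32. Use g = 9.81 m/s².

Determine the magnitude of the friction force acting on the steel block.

Perpendicular to the surface, N = m g cos θ = 115·9.81·cos 35.6° = 917.3 N.
For equilibrium along the incline the friction force must supply f = m g sin θ − P = 656.7 − 1208 = -551.3 N (positive meaning up-slope).
Static friction can supply at most μ_s N = 330.2 N.
Since |-551.3| > 330.2 N, static friction cannot hold it; the steel block slides up the incline and kinetic friction applies: f = μ_k N = 0.32 × 917.3 = 294 N.

f ≈ 294 N (down the incline)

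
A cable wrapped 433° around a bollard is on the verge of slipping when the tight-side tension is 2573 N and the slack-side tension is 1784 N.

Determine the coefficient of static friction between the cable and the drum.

T₂/T₁ = e^{μβ} → μ = ln(T₂/T₁)/β.
β = 433° = 7.557 rad.
μ = ln(2573/1784)/7.557 = ln(1.442)/7.557 = 0.0485.

μ ≈ 0.0485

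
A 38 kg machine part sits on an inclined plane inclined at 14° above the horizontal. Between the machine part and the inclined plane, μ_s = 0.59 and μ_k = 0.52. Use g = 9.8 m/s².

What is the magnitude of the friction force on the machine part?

Normal force: N = m g cos θ = 38 × 9.8 × cos 14° = 361.3 N.
For equilibrium along the incline, friction must balance the weight component: f = m g sin θ = 90.09 N up the slope.
Maximum static friction available: μ_s N = 0.59 × 361.3 = 213.2 N.
Since |90.09| ≤ 213.2 N, the machine part remains in static equilibrium and friction takes exactly the required value.

f ≈ 90.1 N (up the incline)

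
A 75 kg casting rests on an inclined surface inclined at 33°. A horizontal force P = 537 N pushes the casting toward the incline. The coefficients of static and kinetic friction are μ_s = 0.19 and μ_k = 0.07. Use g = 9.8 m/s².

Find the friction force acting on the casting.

f ≈ 50.1 N (down the incline)

The horizontal push has a component P sin θ into the surface, so N = m g cos θ + P sin θ = 616.4 + 292.5 = 908.9 N.
Along the incline, the net driving force (taking up-slope positive) is P cos θ − m g sin θ = 450.4 − 400.3 = 50.06 N, so equilibrium requires friction f = -50.06 N (down-slope).
The limit of static friction is μ_s N = 172.7 N.
|f_req| = 50.06 ≤ 172.7 N → the casting is in equilibrium; friction equals the required value.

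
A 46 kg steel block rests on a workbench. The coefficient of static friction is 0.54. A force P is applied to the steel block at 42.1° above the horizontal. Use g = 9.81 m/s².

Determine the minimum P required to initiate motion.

P ≈ 221 N

N = m g − P sin α (the pull lifts the steel block).
At impending slip, P cos α = μ_s N = μ_s (m g − P sin α).
Solving: P (cos α + μ_s sin α) = μ_s m g → P = 0.54×451/(cos 42.1° + 0.54 sin 42.1°) = 244/1.104 = 221 N.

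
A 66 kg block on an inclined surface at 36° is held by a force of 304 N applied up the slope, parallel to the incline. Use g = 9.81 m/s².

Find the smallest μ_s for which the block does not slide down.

N = m g cos θ = 523.8 N.
Friction must make up the shortfall along the incline: f = m g sin θ − P = 380.6 − 304 = 76.57 N.
At the threshold f = μ_s N, so μ_s,min = 76.57/523.8 = 0.146.

μ_s,min ≈ 0.146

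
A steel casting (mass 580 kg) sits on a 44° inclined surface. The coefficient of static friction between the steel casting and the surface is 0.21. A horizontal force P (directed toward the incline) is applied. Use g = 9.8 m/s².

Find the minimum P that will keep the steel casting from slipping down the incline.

The steel casting tends to slide down (tan θ > μ_s), so at the point of impending slip friction acts up-slope at its limit: f = μ_s N.
Perpendicular to the incline: N = m g cos θ + P sin θ.
Along the incline: P cos θ + μ_s N = m g sin θ, i.e. P cos θ + μ_s (m g cos θ + P sin θ) = m g sin θ.
Solving, P (cos θ + μ_s sin θ) = m g (sin θ − μ_s cos θ), so P = 5680×0.5436/0.8652 = 3570 N.

P_min ≈ 3570 N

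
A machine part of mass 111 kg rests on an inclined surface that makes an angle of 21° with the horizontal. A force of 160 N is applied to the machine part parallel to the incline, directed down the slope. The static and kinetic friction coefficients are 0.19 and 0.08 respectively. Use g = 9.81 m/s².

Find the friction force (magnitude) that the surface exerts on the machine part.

f ≈ 81.3 N (up the incline)

The normal reaction is N = m g cos θ = 1017 N.
For equilibrium along the incline the friction force must supply f = m g sin θ + P = 390.2 + 160 = 550.2 N (positive meaning up-slope).
Static friction can supply at most μ_s N = 193.2 N.
|550.2| exceeds 193.2 N, so the machine part slips down-slope; friction is kinetic, f = μ_k N = 0.08×1017 = 81.3 N.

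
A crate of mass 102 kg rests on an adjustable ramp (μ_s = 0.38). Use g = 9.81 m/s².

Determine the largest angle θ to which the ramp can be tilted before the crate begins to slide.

θ_max ≈ 20.8°

At the slip threshold, m g sin θ = μ_s · m g cos θ, so tan θ = μ_s.
θ_max = arctan(0.38) = 20.8°.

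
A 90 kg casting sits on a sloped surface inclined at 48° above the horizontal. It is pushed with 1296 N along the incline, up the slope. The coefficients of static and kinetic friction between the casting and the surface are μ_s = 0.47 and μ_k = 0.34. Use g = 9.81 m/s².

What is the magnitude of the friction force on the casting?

f ≈ 201 N (down the incline)

Normal force: N = m g cos θ = 90 × 9.81 × cos 48° = 590.8 N.
Parallel to the incline, ΣF = 0 gives f = m g sin θ − P = 656.1 − 1296 = -639.9 N (up-slope positive).
Static friction can supply at most μ_s N = 277.7 N.
Since |-639.9| > 277.7 N, static friction cannot hold it; the casting slides up the incline and kinetic friction applies: f = μ_k N = 0.34 × 590.8 = 201 N.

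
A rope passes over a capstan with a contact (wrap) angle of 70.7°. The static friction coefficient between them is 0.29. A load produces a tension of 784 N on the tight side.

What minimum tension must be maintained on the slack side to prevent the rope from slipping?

T_min ≈ 548 N

Capstan equation at impending slip: T_tight/T_slack = e^{μβ}.
β = 70.7° = 1.234 rad; e^{μβ} = e^{0.29×1.234} = 1.43.
T_slack = T_tight / e^{μβ} = 784 / 1.43 = 548 N.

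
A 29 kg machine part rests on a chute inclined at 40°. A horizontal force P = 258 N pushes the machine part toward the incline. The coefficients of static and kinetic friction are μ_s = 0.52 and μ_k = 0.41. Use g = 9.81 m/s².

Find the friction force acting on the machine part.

Normal direction: N = m g cos θ + P sin θ = 383.8 N.
Along the incline, the net driving force (taking up-slope positive) is P cos θ − m g sin θ = 197.6 − 182.9 = 14.77 N, so equilibrium requires friction f = -14.77 N (down-slope).
Maximum static friction: μ_s N = 0.52 × 383.8 = 199.6 N.
Since 14.77 N is within the 199.6 N limit, the machine part stays put and friction is exactly 14.8 N.

f ≈ 14.8 N (down the incline)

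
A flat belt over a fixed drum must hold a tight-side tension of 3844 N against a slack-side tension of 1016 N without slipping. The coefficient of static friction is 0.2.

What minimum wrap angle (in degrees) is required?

β_min ≈ 381°

T₂/T₁ = e^{μβ} → β = ln(T₂/T₁)/μ.
β = ln(3844/1016)/0.2 = 1.331/0.2 = 6.653 rad.
In degrees: β = 6.653 × 180/π = 381°.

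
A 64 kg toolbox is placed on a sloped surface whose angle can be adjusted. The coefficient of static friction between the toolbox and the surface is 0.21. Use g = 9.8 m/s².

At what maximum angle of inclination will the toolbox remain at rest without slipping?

At the slip threshold, m g sin θ = μ_s · m g cos θ, so tan θ = μ_s.
θ_max = arctan(0.21) = 11.9°.

θ_max ≈ 11.9°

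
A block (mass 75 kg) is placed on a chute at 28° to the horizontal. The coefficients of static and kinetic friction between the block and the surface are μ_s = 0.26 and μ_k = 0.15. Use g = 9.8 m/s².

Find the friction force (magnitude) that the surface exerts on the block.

f ≈ 97.3 N (up the incline)

The normal reaction is N = m g cos θ = 649 N.
For equilibrium along the incline, friction must balance the weight component: f = m g sin θ = 345.1 N up the slope.
Static friction can supply at most μ_s N = 168.7 N.
|345.1| exceeds 168.7 N, so the block slips down-slope; friction is kinetic, f = μ_k N = 0.15×649 = 97.3 N.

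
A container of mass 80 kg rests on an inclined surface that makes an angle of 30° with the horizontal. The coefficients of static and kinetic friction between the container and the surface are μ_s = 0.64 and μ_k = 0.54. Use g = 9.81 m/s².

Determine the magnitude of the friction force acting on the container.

f ≈ 392 N (up the incline)

Normal force: N = m g cos θ = 80 × 9.81 × cos 30° = 679.7 N.
For equilibrium along the incline, friction must balance the weight component: f = m g sin θ = 392.4 N up the slope.
Maximum static friction available: μ_s N = 0.64 × 679.7 = 435 N.
Since |392.4| ≤ 435 N, the container remains in static equilibrium and friction takes exactly the required value.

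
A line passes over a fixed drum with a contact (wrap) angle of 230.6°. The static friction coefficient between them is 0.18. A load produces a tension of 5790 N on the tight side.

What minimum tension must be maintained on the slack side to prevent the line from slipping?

T_min ≈ 2810 N

Capstan equation at impending slip: T_tight/T_slack = e^{μβ}.
β = 230.6° = 4.025 rad; e^{μβ} = e^{0.18×4.025} = 2.064.
T_slack = T_tight / e^{μβ} = 5790 / 2.064 = 2810 N.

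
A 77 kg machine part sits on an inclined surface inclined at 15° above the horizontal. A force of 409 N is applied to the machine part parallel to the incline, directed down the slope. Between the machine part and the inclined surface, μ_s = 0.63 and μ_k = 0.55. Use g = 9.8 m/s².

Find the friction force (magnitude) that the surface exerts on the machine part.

f ≈ 401 N (up the incline)

Normal force: N = m g cos θ = 77 × 9.8 × cos 15° = 728.9 N.
The friction needed for equilibrium is m g sin θ + P = 195.3 + 409 = 604.3 N, measured positive up-slope.
The static-friction ceiling is μ_s N = 0.63 × 728.9 = 459.2 N.
Since |604.3| > 459.2 N, static friction cannot hold it; the machine part slides down the incline and kinetic friction applies: f = μ_k N = 0.55 × 728.9 = 401 N.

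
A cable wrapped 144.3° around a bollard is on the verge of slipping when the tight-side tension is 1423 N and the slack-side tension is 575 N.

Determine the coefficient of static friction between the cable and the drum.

μ ≈ 0.36

T₂/T₁ = e^{μβ} → μ = ln(T₂/T₁)/β.
β = 144.3° = 2.519 rad.
μ = ln(1423/575)/2.519 = ln(2.475)/2.519 = 0.36.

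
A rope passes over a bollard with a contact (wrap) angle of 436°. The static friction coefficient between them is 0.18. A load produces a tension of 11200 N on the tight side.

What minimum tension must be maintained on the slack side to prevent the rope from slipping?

T_min ≈ 2850 N

Capstan equation at impending slip: T_tight/T_slack = e^{μβ}.
β = 436° = 7.61 rad; e^{μβ} = e^{0.18×7.61} = 3.934.
T_slack = T_tight / e^{μβ} = 11200 / 3.934 = 2850 N.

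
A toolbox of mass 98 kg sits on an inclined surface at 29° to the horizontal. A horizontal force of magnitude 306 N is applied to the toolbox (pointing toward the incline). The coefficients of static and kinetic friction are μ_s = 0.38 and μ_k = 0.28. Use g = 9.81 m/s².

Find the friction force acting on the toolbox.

f ≈ 198 N (up the incline)

The horizontal push has a component P sin θ into the surface, so N = m g cos θ + P sin θ = 840.8 + 148.4 = 989.2 N.
Along the incline, the net driving force (taking up-slope positive) is P cos θ − m g sin θ = 267.6 − 466.1 = -198.5 N, so equilibrium requires friction f = 198.5 N (up-slope).
The limit of static friction is μ_s N = 375.9 N.
|f_req| = 198.5 ≤ 375.9 N → the toolbox is in equilibrium; friction equals the required value.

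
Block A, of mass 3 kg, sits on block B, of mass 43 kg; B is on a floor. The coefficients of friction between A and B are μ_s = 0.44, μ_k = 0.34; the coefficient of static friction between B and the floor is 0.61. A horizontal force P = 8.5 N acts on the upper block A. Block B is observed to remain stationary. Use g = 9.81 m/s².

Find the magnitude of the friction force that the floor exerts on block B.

f ≈ 8.5 N

Normal force at the A–B interface: N₁ = m_A g = 29.43 N.
So the A–B interface can sustain at most μ_s N₁ = 12.95 N of static friction.
P = 8.5 N is within that limit, so A and B move together (both at rest); the A–B friction is simply f₁ = P = 8.5 N.
By Newton's third law B feels 8.5 N forward from A. With B stationary, the floor's static friction on B balances it: f₂ = 8.5 N (well within μ_s(m_A+m_B)g = 275.3 N).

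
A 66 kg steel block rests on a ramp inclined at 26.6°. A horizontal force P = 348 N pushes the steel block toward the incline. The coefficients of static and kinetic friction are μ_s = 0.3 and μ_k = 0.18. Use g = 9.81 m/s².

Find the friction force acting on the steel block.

f ≈ 21.3 N (down the incline)

The horizontal push has a component P sin θ into the surface, so N = m g cos θ + P sin θ = 578.9 + 155.8 = 734.7 N.
Along the incline, the net driving force (taking up-slope positive) is P cos θ − m g sin θ = 311.2 − 289.9 = 21.26 N, so equilibrium requires friction f = -21.26 N (down-slope).
Maximum static friction: μ_s N = 0.3 × 734.7 = 220.4 N.
|f_req| = 21.26 ≤ 220.4 N → the steel block is in equilibrium; friction equals the required value.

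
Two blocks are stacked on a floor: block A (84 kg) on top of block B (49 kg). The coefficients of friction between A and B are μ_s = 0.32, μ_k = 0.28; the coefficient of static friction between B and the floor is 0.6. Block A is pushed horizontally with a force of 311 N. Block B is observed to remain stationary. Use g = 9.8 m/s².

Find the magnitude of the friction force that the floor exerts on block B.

The normal force B exerts on A is simply A's weight, N₁ = 823.2 N.
So the A–B interface can sustain at most μ_s N₁ = 263.4 N of static friction.
Since P = 311 N > 263.4 N, A slides on B; the A–B friction is kinetic: f₁ = μ_k N₁ = 0.28×823.2 = 230 N.
B experiences an equal 230 N forward from A (third law). B is in equilibrium, so the floor supplies f₂ = 230 N of static friction (limit μ_s(m_A+m_B)g = 782 N, not exceeded).

f ≈ 230 N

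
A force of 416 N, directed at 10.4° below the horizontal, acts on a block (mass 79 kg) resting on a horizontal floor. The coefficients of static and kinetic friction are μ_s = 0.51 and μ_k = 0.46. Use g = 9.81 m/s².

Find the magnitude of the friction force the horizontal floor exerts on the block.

f ≈ 409 N

The vertical component of P adds to the normal force: N = m g + P sin α = 775 + 75.1 = 850.1 N.
The horizontal driving force is P cos α = 409.2 N, so equilibrium needs friction f = 409.2 N.
The static-friction limit is μ_s N = 433.5 N.
409.2 ≤ 433.5 N → static; friction equals the required 409 N.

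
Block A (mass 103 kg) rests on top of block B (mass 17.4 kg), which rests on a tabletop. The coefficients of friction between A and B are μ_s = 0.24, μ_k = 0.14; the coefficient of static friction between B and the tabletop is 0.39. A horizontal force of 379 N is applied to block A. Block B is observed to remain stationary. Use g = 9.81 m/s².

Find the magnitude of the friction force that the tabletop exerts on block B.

f ≈ 141 N

Normal force at the A–B interface: N₁ = m_A g = 1010 N.
So the A–B interface can sustain at most μ_s N₁ = 242.5 N of static friction.
Since P = 379 N > 242.5 N, A slides on B; the A–B friction is kinetic: f₁ = μ_k N₁ = 0.14×1010 = 141 N.
B experiences an equal 141 N forward from A (third law). B is in equilibrium, so the floor supplies f₂ = 141 N of static friction (limit μ_s(m_A+m_B)g = 460.6 N, not exceeded).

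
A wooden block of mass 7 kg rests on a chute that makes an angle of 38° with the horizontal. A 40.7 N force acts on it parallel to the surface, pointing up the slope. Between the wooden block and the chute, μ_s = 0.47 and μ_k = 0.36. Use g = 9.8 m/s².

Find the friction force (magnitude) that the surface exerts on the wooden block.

f ≈ 1.53 N (up the incline)

Perpendicular to the surface, N = m g cos θ = 7·9.8·cos 38° = 54.06 N.
For equilibrium along the incline the friction force must supply f = m g sin θ − P = 42.23 − 40.7 = 1.534 N (positive meaning up-slope).
The static-friction ceiling is μ_s N = 0.47 × 54.06 = 25.41 N.
Since |1.534| ≤ 25.41 N, no slip — friction simply equals what equilibrium demands.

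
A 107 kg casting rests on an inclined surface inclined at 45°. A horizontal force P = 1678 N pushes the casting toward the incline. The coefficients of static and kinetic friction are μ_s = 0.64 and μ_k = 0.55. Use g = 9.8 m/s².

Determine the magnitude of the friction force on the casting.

The horizontal push has a component P sin θ into the surface, so N = m g cos θ + P sin θ = 741.5 + 1187 = 1928 N.
Parallel to the incline: P cos θ − m g sin θ = 1187 − 741.5 = 445.1 N; the friction needed to balance this is 445.1 N acting down the slope.
Maximum static friction: μ_s N = 0.64 × 1928 = 1234 N.
|f_req| = 445.1 ≤ 1234 N → the casting is in equilibrium; friction equals the required value.

f ≈ 445 N (down the incline)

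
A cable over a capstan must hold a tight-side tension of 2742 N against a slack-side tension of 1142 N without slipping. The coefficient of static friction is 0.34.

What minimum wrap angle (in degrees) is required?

T₂/T₁ = e^{μβ} → β = ln(T₂/T₁)/μ.
β = ln(2742/1142)/0.34 = 0.8759/0.34 = 2.576 rad.
In degrees: β = 2.576 × 180/π = 148°.

β_min ≈ 148°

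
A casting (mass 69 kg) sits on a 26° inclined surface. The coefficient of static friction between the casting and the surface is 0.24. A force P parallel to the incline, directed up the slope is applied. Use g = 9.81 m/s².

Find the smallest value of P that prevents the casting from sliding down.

P_min ≈ 151 N

The casting tends to slide down (tan θ > μ_s), so at the point of impending slip friction acts up-slope at its limit: f = μ_s N.
P is parallel to the surface, so N = m g cos θ = 608 N.
Along the incline: P + μ_s N = m g sin θ, so P = 297 − 0.24×608 = 151 N.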